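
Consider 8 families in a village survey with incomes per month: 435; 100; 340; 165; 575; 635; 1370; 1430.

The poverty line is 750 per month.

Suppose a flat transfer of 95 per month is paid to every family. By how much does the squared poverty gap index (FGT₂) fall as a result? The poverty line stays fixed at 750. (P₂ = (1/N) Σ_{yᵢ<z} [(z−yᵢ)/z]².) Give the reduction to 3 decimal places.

0.083

Before: below the line — 100, 165, 340, 435, 575, 635; squared poverty gap index (FGT₂) = 0.23909.
After the 95 transfer: below the line — 195, 260, 435, 530, 670, 730; squared poverty gap index (FGT₂) = 0.15612.
Reduction = 0.23909 − 0.15612 = 0.083.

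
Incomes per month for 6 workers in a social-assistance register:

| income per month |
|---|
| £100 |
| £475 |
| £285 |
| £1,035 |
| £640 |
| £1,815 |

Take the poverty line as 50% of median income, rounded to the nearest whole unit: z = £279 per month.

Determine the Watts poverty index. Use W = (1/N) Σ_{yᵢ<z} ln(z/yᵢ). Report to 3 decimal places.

0.171

Below z: £100 (q = 1 of N = 6).
Log gaps: ln(279/100) = 1.0260.
W = 1.026042 / 6 = 0.171.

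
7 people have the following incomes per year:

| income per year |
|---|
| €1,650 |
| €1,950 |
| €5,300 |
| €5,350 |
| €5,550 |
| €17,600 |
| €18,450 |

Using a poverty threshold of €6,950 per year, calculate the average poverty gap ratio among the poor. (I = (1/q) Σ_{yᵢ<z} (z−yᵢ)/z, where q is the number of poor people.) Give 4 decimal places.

Below the line: €1,650, €1,950, €5,300, €5,350, €5,550 (q = 5 of N = 7).
Shortfall ratios (z−y)/z: 0.7626, 0.7194, 0.2374, 0.2302, 0.2014; sum = 2.151079.
The income-gap ratio divides by q (the poor only): 2.151079 / 5 = 0.4302.

0.4302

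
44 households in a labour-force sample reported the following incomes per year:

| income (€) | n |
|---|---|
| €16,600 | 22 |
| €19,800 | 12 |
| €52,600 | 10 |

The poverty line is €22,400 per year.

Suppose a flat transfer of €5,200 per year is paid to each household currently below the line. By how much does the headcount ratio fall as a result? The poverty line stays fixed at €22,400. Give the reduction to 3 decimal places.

0.273

Before: below the line — 22×€16,600, 12×€19,800; headcount ratio = 0.77273.
After the €5,200 transfer: below the line — 22×€21,800; headcount ratio = 0.50000.
Reduction = 0.77273 − 0.50000 = 0.273.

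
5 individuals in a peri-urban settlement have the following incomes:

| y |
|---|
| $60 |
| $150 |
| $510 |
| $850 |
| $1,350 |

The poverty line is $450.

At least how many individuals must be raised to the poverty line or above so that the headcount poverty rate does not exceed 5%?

2

2 of the 5 individuals are poor, so H = 2/5 = 0.400.
A headcount ratio of at most 5% allows at most ⌊0.05 × 5⌋ = 0 poor individuals.
So at least 2 − 0 = 2 must be lifted.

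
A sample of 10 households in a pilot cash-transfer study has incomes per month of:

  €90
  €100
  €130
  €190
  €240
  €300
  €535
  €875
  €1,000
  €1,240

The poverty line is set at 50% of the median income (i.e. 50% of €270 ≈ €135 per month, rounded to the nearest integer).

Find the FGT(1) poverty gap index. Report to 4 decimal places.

0.0630

Below the line: €90, €100, €130 (q = 3 of N = 10).
Shortfall ratios: (135−90)/135 = 0.3333; (135−100)/135 = 0.2593; (135−130)/135 = 0.0370.
Σ = 0.629630. Dividing by the full population N = 10 gives P₁ = 0.0630.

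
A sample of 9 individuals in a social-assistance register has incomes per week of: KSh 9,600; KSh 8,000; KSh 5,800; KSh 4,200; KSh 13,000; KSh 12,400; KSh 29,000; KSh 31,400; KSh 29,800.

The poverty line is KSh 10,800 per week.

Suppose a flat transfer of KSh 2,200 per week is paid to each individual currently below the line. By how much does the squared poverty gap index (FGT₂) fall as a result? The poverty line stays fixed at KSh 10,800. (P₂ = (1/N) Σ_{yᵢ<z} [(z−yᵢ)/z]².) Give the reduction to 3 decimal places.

0.048

Before: below the line — KSh 4,200, KSh 5,800, KSh 8,000, KSh 9,600; squared poverty gap index (FGT₂) = 0.07415.
After the KSh 2,200 transfer: below the line — KSh 6,400, KSh 8,000, KSh 10,200; squared poverty gap index (FGT₂) = 0.02625.
Reduction = 0.07415 − 0.02625 = 0.048.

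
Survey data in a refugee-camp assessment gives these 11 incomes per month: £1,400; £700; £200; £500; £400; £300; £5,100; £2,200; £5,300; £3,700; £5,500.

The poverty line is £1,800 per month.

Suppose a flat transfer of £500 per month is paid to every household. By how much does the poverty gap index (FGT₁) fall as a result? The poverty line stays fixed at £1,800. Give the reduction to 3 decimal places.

0.146

Before: below the line — £200, £300, £400, £500, £700, £1,400; poverty gap index (FGT₁) = 0.36869.
After the £500 transfer: below the line — £700, £800, £900, £1,000, £1,200; poverty gap index (FGT₁) = 0.22222.
Reduction = 0.36869 − 0.22222 = 0.146.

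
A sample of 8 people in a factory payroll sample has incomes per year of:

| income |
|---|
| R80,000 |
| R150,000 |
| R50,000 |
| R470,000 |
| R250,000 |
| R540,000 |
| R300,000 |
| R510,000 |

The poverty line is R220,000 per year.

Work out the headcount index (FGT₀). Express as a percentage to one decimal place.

37.5%

3 of the 8 people have income below R220,000.
H = 3/8 = 37.5%.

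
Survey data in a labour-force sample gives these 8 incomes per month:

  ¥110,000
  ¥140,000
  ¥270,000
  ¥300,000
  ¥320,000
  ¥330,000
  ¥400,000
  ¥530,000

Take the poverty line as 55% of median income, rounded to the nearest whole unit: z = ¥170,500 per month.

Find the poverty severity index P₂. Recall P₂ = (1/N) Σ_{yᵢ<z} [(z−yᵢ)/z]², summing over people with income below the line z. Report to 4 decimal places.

Incomes under z: ¥110,000, ¥140,000 (q = 2 of N = 8).
Normalized shortfalls: (170500−110000)/170500 = 0.3548; (170500−140000)/170500 = 0.1789.
Squared: 0.1259; 0.0320.
Sum = 0.157911; P₂ = 0.157911 / 8 = 0.0197.

0.0197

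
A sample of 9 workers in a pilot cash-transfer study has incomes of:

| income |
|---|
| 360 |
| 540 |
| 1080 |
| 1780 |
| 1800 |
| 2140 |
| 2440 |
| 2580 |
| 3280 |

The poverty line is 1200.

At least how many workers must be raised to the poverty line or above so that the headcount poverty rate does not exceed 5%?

3

3 of the 9 workers are poor, so H = 3/9 = 0.333.
A headcount ratio of at most 5% allows at most ⌊0.05 × 9⌋ = 0 poor workers.
So at least 3 − 0 = 3 must be lifted.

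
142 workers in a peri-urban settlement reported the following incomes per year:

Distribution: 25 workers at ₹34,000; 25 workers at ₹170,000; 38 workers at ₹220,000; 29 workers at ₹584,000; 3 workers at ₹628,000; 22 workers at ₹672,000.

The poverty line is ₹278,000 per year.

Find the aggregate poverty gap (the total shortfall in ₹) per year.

₹11,004,000

Below z: 25×₹34,000, 25×₹170,000, 38×₹220,000 (q = 88 of N = 142).
Individual gaps: 25×(278000−34000) = 6100000; 25×(278000−170000) = 2700000; 38×(278000−220000) = 2204000.
Aggregate gap = ₹11,004,000.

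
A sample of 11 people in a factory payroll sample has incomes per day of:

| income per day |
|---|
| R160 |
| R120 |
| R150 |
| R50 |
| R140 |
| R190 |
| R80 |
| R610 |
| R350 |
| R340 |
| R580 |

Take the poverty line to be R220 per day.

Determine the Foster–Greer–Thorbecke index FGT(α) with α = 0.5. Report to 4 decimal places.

0.4009

Poor units: R50, R80, R120, R140, R150, R160, R190 (q = 7 of N = 11).
Shortfall ratios: (220−50)/220 = 0.7727; (220−80)/220 = 0.6364; (220−120)/220 = 0.4545; (220−140)/220 = 0.3636; (220−150)/220 = 0.3182; (220−160)/220 = 0.2727; (220−190)/220 = 0.1364.
Raised to α = 0.5: 0.87905; 0.79772; 0.67420; 0.60302; 0.56408; 0.52223; 0.36927.
Sum = 4.409579; FGT(0.5) = 4.409579 / 11 = 0.4009.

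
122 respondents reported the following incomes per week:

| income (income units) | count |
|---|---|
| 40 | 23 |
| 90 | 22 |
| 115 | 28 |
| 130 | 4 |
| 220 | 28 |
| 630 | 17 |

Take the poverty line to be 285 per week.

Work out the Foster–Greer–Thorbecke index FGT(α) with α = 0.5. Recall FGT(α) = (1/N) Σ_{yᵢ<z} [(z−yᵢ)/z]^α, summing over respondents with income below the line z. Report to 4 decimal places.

0.6350

Poor units: 23×40, 22×90, 28×115, 4×130, 28×220 (q = 105 of N = 122).
Shortfall ratios: (285−40)/285 = 0.8596 (×23); (285−90)/285 = 0.6842 (×22); (285−115)/285 = 0.5965 (×28); (285−130)/285 = 0.5439 (×4); (285−220)/285 = 0.2281 (×28).
Raised to α = 0.5: 0.92717 (×23); 0.82717 (×22); 0.77233 (×28); 0.73747 (×4); 0.47757 (×28).
Sum = 77.469659; FGT(0.5) = 77.469659 / 122 = 0.6350.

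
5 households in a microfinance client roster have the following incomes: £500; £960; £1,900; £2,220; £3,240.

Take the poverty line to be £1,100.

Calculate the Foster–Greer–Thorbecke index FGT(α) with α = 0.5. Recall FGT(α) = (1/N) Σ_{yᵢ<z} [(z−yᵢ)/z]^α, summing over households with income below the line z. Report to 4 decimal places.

0.2191

Below z: £500, £960 (q = 2 of N = 5).
Normalized shortfalls: (1100−500)/1100 = 0.5455; (1100−960)/1100 = 0.1273.
Raised to α = 0.5: 0.73855; 0.35675.
Sum = 1.095302; FGT(0.5) = 1.095302 / 5 = 0.2191.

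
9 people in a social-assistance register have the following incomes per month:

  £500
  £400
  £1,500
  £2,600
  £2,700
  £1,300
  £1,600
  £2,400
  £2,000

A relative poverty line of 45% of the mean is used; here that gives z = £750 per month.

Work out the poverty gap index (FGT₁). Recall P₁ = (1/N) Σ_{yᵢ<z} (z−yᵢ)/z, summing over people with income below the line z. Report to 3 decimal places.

Below the line: £400, £500 (q = 2 of N = 9).
Shortfall ratios: (750−400)/750 = 0.4667; (750−500)/750 = 0.3333.
Σ = 0.800000. Dividing by the full population N = 9 gives P₁ = 0.089.

0.089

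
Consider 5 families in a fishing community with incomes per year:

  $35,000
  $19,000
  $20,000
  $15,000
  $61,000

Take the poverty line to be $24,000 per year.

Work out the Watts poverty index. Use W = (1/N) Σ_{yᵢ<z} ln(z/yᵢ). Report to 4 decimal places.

Below the line: $15,000, $19,000, $20,000 (q = 3 of N = 5).
ln(z/y) terms: ln(24000/15000) = 0.4700; ln(24000/19000) = 0.2336; ln(24000/20000) = 0.1823.
W = 0.885940 / 5 = 0.1772.

0.1772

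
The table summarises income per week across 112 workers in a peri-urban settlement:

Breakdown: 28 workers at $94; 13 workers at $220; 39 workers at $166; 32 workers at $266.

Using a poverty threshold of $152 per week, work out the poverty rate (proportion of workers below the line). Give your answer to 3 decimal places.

28 of the 112 workers have income below $152.
H = 28/112 = 0.250.

0.250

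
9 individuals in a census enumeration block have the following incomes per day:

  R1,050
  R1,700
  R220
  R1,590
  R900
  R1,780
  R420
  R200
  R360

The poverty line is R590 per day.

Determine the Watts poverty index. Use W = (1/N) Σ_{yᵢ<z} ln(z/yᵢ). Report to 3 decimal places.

Incomes under z: R200, R220, R360, R420 (q = 4 of N = 9).
ln(z/y) terms: ln(590/200) = 1.0818; ln(590/220) = 0.9865; ln(590/360) = 0.4940; ln(590/420) = 0.3399.
W = 2.902186 / 9 = 0.322.

0.322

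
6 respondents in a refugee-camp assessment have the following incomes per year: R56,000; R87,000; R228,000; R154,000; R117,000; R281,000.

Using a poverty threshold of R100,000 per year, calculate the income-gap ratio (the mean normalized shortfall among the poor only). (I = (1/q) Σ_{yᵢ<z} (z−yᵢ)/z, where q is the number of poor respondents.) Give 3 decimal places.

Poor units: R56,000, R87,000 (q = 2 of N = 6).
Shortfall ratios (z−y)/z: 0.4400, 0.1300; sum = 0.570000.
The income-gap ratio divides by q (the poor only): 0.570000 / 2 = 0.285.

0.285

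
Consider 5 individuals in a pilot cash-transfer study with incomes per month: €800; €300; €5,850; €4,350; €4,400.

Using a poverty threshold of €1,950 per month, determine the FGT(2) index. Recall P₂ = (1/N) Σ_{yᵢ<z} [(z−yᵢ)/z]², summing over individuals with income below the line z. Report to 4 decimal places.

Below the line: €300, €800 (q = 2 of N = 5).
Shortfall ratios: (1950−300)/1950 = 0.8462; (1950−800)/1950 = 0.5897.
Squared: 0.7160; 0.3478.
Sum = 1.063774; P₂ = 1.063774 / 5 = 0.2128.

0.2128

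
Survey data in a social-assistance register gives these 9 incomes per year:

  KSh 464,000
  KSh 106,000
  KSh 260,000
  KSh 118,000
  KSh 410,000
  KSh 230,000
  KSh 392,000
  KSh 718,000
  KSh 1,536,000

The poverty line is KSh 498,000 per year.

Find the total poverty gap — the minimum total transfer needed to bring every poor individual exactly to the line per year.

Below the line: KSh 106,000, KSh 118,000, KSh 230,000, KSh 260,000, KSh 392,000, KSh 410,000, KSh 464,000 (q = 7 of N = 9).
Individual gaps: 498000−106000 = 392000; 498000−118000 = 380000; 498000−230000 = 268000; 498000−260000 = 238000; 498000−392000 = 106000; 498000−410000 = 88000; 498000−464000 = 34000.
Aggregate gap = KSh 1,506,000.

KSh 1,506,000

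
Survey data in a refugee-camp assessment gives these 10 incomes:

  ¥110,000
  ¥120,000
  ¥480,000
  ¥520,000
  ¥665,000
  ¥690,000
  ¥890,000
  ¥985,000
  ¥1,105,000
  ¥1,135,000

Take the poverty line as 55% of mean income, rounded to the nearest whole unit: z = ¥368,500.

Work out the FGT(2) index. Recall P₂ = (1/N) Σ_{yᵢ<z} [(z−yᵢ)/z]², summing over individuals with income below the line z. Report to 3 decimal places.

Poor units: ¥110,000, ¥120,000 (q = 2 of N = 10).
Shortfall ratios: (368500−110000)/368500 = 0.7015; (368500−120000)/368500 = 0.6744.
Squared: 0.4921; 0.4548.
Sum = 0.946847; P₂ = 0.946847 / 10 = 0.095.

0.095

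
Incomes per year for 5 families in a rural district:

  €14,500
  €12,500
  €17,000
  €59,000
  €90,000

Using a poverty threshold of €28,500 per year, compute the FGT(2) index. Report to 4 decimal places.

0.1439

Below z: €12,500, €14,500, €17,000 (q = 3 of N = 5).
Shortfall ratios: (28500−12500)/28500 = 0.5614; (28500−14500)/28500 = 0.4912; (28500−17000)/28500 = 0.4035.
Squared: 0.3152; 0.2413; 0.1628.
Sum = 0.719298; P₂ = 0.719298 / 5 = 0.1439.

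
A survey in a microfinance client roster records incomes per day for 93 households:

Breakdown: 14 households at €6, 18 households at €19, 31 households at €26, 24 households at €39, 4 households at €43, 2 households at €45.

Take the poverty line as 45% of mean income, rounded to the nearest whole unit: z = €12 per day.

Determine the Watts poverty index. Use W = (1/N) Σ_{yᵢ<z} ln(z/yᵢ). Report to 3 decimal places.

0.104

Poor units: 14×€6 (q = 14 of N = 93).
ln(z/y) terms: ln(12/6) = 0.6931 (×14).
W = 9.704061 / 93 = 0.104.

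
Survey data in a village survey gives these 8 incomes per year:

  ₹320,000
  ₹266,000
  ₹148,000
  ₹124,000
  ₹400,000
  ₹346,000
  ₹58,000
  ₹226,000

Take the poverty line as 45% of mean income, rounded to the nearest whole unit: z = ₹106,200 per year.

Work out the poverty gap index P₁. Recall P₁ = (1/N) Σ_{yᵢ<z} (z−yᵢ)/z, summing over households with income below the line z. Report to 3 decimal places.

0.057

Below the line: ₹58,000 (q = 1 of N = 8).
Normalized shortfalls: (106200−58000)/106200 = 0.4539.
Σ = 0.453861. Dividing by the full population N = 8 gives P₁ = 0.057.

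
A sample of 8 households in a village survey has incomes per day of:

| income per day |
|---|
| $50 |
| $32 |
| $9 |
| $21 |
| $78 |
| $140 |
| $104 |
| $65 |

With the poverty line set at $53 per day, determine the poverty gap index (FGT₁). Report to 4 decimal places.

Below z: $9, $21, $32, $50 (q = 4 of N = 8).
Normalized shortfalls: (53−9)/53 = 0.8302; (53−21)/53 = 0.6038; (53−32)/53 = 0.3962; (53−50)/53 = 0.0566.
Σ = 1.886792. Dividing by the full population N = 8 gives P₁ = 0.2358.

0.2358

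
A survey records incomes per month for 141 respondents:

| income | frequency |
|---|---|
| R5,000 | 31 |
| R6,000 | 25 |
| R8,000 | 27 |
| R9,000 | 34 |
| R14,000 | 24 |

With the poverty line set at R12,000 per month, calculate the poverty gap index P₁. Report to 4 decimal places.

Below the line: 31×R5,000, 25×R6,000, 27×R8,000, 34×R9,000 (q = 117 of N = 141).
Gap ratios (z−y)/z: (12000−5000)/12000 = 0.5833 (×31); (12000−6000)/12000 = 0.5000 (×25); (12000−8000)/12000 = 0.3333 (×27); (12000−9000)/12000 = 0.2500 (×34).
Sum of shortfalls = 48.083333; P₁ averages over all N: 48.083333 / 141 = 0.3410.

0.3410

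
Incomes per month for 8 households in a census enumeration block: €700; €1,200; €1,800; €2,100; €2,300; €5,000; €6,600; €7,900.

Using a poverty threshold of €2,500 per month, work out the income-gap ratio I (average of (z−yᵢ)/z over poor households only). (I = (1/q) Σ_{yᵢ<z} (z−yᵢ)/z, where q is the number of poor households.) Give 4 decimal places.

Below the line: €700, €1,200, €1,800, €2,100, €2,300 (q = 5 of N = 8).
Relative gaps: 0.7200, 0.5200, 0.2800, 0.1600, 0.0800; sum = 1.760000.
The income-gap ratio divides by q (the poor only): 1.760000 / 5 = 0.3520.

0.3520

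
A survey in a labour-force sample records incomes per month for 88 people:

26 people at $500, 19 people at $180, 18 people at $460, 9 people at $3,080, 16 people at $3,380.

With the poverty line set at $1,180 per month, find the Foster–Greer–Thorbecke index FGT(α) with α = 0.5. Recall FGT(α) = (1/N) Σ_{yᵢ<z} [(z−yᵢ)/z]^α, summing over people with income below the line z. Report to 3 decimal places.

0.583

Incomes under z: 19×$180, 18×$460, 26×$500 (q = 63 of N = 88).
Shortfall ratios: (1180−180)/1180 = 0.8475 (×19); (1180−460)/1180 = 0.6102 (×18); (1180−500)/1180 = 0.5763 (×26).
Raised to α = 0.5: 0.92057 (×19); 0.78113 (×18); 0.75913 (×26).
Sum = 51.288577; FGT(0.5) = 51.288577 / 88 = 0.583.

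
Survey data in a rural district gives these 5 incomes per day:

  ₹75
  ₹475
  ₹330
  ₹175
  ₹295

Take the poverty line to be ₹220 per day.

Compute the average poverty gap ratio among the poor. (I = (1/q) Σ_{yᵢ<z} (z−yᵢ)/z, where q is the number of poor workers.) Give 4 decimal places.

Incomes under z: ₹75, ₹175 (q = 2 of N = 5).
Shortfall ratios (z−y)/z: 0.6591, 0.2045; sum = 0.863636.
The income-gap ratio divides by q (the poor only): 0.863636 / 2 = 0.4318.

0.4318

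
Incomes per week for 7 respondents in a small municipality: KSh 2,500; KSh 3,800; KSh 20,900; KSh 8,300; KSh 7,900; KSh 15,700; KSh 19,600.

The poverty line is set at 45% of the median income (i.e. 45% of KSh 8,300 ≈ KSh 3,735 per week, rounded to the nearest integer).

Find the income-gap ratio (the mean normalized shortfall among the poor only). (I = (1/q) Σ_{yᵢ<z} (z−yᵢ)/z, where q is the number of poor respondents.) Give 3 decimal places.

Incomes under z: KSh 2,500 (q = 1 of N = 7).
Relative gaps: 0.3307; sum = 0.330656.
I averages over the q = 1 poor units only: 0.330656 / 1 = 0.331.

0.331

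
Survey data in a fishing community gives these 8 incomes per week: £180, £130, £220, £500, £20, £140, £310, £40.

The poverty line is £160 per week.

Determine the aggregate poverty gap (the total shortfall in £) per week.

£310

Below the line: £20, £40, £130, £140 (q = 4 of N = 8).
Individual gaps: 160−20 = 140; 160−40 = 120; 160−130 = 30; 160−140 = 20.
Aggregate gap = £310.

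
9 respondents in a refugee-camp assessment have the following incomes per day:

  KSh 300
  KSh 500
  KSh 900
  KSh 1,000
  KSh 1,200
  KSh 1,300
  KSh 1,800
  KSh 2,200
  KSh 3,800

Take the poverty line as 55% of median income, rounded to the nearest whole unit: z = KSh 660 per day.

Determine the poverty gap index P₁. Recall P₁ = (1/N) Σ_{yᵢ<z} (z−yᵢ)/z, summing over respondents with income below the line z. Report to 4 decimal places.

Incomes under z: KSh 300, KSh 500 (q = 2 of N = 9).
Normalized shortfalls: (660−300)/660 = 0.5455; (660−500)/660 = 0.2424.
Σ = 0.787879. Dividing by the full population N = 9 gives P₁ = 0.0875.

0.0875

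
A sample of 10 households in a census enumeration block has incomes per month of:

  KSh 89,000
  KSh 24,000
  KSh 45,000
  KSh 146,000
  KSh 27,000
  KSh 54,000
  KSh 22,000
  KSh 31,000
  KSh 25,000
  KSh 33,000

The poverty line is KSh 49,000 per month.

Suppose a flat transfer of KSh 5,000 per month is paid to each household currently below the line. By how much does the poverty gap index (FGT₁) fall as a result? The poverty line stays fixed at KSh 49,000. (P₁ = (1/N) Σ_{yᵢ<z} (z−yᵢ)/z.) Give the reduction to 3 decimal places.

0.069

Before: below the line — KSh 22,000, KSh 24,000, KSh 25,000, KSh 27,000, KSh 31,000, KSh 33,000, KSh 45,000; poverty gap index (FGT₁) = 0.27755.
After the KSh 5,000 transfer: below the line — KSh 27,000, KSh 29,000, KSh 30,000, KSh 32,000, KSh 36,000, KSh 38,000; poverty gap index (FGT₁) = 0.20816.
Reduction = 0.27755 − 0.20816 = 0.069.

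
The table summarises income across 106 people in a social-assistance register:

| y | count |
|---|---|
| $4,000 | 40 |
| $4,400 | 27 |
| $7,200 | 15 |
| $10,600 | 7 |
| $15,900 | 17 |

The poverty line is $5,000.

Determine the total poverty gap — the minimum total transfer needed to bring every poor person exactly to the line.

Below the line: 40×$4,000, 27×$4,400 (q = 67 of N = 106).
Individual gaps: 40×(5000−4000) = 40000; 27×(5000−4400) = 16200.
Aggregate gap = $56,200.

$56,200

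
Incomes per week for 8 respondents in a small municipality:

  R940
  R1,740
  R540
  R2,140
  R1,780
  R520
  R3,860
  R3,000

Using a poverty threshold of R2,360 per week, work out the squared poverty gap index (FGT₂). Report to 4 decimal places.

0.2128

Below the line: R520, R540, R940, R1,740, R1,780, R2,140 (q = 6 of N = 8).
Relative gaps: (2360−520)/2360 = 0.7797; (2360−540)/2360 = 0.7712; (2360−940)/2360 = 0.6017; (2360−1740)/2360 = 0.2627; (2360−1780)/2360 = 0.2458; (2360−2140)/2360 = 0.0932.
Squared: 0.6079; 0.5947; 0.3620; 0.0690; 0.0604; 0.0087.
Sum = 1.702743; P₂ = 1.702743 / 8 = 0.2128.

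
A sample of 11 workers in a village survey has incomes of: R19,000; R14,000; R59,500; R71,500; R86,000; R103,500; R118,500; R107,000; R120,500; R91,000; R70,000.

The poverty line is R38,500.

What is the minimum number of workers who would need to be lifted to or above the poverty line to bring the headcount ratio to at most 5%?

2

2 of the 11 workers are poor, so H = 2/11 = 0.182.
A headcount ratio of at most 5% allows at most ⌊0.05 × 11⌋ = 0 poor workers.
So at least 2 − 0 = 2 must be lifted.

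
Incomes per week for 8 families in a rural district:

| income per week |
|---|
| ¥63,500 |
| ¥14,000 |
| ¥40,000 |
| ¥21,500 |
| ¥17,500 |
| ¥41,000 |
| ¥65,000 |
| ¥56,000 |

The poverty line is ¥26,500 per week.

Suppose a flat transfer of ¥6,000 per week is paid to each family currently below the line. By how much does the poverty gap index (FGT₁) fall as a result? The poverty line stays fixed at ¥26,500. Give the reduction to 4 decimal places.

0.0802

Before: below the line — ¥14,000, ¥17,500, ¥21,500; poverty gap index (FGT₁) = 0.125000.
After the ¥6,000 transfer: below the line — ¥20,000, ¥23,500; poverty gap index (FGT₁) = 0.044811.
Reduction = 0.125000 − 0.044811 = 0.0802.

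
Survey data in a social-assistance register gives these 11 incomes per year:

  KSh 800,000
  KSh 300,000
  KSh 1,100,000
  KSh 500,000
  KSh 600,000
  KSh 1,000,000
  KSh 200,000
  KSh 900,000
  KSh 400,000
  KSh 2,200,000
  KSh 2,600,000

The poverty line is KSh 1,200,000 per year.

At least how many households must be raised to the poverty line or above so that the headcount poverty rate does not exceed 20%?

9 of the 11 households are poor, so H = 9/11 = 0.818.
A headcount ratio of at most 20% allows at most ⌊0.20 × 11⌋ = 2 poor households.
So at least 9 − 2 = 7 must be lifted.

7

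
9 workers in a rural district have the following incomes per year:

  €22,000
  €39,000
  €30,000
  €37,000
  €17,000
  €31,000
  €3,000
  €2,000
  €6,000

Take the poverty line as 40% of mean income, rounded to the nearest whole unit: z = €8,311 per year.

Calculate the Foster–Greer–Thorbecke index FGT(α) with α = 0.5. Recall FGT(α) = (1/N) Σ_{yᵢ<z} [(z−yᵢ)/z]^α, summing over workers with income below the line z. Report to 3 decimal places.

Poor units: €2,000, €3,000, €6,000 (q = 3 of N = 9).
Gap ratios (z−y)/z: (8311−2000)/8311 = 0.7594; (8311−3000)/8311 = 0.6390; (8311−6000)/8311 = 0.2781.
Raised to α = 0.5: 0.87141; 0.79940; 0.52732.
Sum = 2.198124; FGT(0.5) = 2.198124 / 9 = 0.244.

0.244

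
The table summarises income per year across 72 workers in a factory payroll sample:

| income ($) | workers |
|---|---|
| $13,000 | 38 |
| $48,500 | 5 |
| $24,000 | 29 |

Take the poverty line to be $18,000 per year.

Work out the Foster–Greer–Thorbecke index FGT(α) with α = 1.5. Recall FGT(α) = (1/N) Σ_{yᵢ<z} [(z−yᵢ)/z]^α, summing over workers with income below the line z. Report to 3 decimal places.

Incomes under z: 38×$13,000 (q = 38 of N = 72).
Shortfall ratios: (18000−13000)/18000 = 0.2778 (×38).
Raised to α = 1.5: 0.14640 (×38).
Sum = 5.563266; FGT(1.5) = 5.563266 / 72 = 0.077.

0.077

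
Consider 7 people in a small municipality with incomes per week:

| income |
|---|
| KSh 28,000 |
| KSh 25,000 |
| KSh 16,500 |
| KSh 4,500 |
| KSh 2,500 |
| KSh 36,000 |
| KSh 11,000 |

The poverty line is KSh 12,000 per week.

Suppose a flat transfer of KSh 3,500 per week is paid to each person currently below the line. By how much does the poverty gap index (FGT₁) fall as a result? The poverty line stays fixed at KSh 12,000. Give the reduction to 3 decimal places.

0.095

Before: below the line — KSh 2,500, KSh 4,500, KSh 11,000; poverty gap index (FGT₁) = 0.21429.
After the KSh 3,500 transfer: below the line — KSh 6,000, KSh 8,000; poverty gap index (FGT₁) = 0.11905.
Reduction = 0.21429 − 0.11905 = 0.095.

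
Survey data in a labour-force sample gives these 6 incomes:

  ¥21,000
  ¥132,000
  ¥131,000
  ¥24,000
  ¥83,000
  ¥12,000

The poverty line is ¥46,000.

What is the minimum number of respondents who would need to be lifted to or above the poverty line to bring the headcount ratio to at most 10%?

3 of the 6 respondents are poor, so H = 3/6 = 0.500.
A headcount ratio of at most 10% allows at most ⌊0.10 × 6⌋ = 0 poor respondents.
So at least 3 − 0 = 3 must be lifted.

3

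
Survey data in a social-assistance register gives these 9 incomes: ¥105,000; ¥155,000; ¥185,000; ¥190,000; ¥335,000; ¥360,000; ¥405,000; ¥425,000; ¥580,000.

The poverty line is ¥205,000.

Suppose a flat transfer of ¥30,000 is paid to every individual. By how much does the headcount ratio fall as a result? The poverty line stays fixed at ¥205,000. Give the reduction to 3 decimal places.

0.222

Before: below the line — ¥105,000, ¥155,000, ¥185,000, ¥190,000; headcount ratio = 0.44444.
After the ¥30,000 transfer: below the line — ¥135,000, ¥185,000; headcount ratio = 0.22222.
Reduction = 0.44444 − 0.22222 = 0.222.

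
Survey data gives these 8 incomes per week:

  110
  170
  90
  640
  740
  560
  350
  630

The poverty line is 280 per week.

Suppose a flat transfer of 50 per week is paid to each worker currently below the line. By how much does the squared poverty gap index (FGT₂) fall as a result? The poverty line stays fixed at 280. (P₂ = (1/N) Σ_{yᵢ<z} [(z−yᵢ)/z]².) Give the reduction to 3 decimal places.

Before: below the line — 90, 110, 170; squared poverty gap index (FGT₂) = 0.12293.
After the 50 transfer: below the line — 140, 160, 220; squared poverty gap index (FGT₂) = 0.05995.
Reduction = 0.12293 − 0.05995 = 0.063.

0.063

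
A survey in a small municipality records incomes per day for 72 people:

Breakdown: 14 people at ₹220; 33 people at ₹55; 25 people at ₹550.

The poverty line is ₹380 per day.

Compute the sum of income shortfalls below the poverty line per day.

₹12,965

Incomes under z: 33×₹55, 14×₹220 (q = 47 of N = 72).
Individual gaps: 33×(380−55) = 10725; 14×(380−220) = 2240.
Aggregate gap = ₹12,965.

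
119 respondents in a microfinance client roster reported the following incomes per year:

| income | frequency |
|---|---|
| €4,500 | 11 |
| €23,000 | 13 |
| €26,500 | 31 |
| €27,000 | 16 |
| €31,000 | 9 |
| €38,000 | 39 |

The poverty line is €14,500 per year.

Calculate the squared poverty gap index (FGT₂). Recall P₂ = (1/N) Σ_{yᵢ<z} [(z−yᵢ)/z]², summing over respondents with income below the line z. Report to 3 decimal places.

0.044

Below the line: 11×€4,500 (q = 11 of N = 119).
Normalized shortfalls: (14500−4500)/14500 = 0.6897 (×11).
Squared: 0.4756 (×11).
Sum = 5.231867; P₂ = 5.231867 / 119 = 0.044.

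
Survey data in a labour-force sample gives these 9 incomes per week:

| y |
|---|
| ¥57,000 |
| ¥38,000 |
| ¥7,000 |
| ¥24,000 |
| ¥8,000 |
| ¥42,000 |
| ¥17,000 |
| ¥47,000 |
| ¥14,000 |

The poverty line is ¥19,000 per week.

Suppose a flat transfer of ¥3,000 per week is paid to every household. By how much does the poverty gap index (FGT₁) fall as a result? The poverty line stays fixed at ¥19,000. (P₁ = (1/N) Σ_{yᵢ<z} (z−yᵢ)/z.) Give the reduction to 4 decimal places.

Before: below the line — ¥7,000, ¥8,000, ¥14,000, ¥17,000; poverty gap index (FGT₁) = 0.175439.
After the ¥3,000 transfer: below the line — ¥10,000, ¥11,000, ¥17,000; poverty gap index (FGT₁) = 0.111111.
Reduction = 0.175439 − 0.111111 = 0.0643.

0.0643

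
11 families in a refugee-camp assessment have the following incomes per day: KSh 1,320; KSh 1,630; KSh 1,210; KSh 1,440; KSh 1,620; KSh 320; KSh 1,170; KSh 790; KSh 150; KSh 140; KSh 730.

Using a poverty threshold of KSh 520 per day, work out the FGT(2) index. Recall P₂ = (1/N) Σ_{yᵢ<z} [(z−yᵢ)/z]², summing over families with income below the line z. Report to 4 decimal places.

0.1080

Below z: KSh 140, KSh 150, KSh 320 (q = 3 of N = 11).
Shortfall ratios: (520−140)/520 = 0.7308; (520−150)/520 = 0.7115; (520−320)/520 = 0.3846.
Squared: 0.5340; 0.5063; 0.1479.
Sum = 1.188240; P₂ = 1.188240 / 11 = 0.1080.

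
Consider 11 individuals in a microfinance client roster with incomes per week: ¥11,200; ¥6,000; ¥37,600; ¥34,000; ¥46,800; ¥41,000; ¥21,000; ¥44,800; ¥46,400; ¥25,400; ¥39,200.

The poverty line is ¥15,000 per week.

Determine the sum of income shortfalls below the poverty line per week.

¥12,800

Incomes under z: ¥6,000, ¥11,200 (q = 2 of N = 11).
Individual gaps: 15000−6000 = 9000; 15000−11200 = 3800.
Aggregate gap = ¥12,800.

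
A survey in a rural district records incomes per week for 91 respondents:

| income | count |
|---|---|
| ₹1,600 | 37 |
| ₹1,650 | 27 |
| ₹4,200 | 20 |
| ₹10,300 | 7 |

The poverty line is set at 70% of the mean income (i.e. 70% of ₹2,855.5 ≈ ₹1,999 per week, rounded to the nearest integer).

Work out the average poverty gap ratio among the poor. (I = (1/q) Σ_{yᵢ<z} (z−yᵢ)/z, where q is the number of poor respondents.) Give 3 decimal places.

0.189

Poor units: 37×₹1,600, 27×₹1,650 (q = 64 of N = 91).
Relative gaps: 0.1996 (×37), 0.1746 (×27); sum = 12.099050.
I averages over the q = 64 poor units only: 12.099050 / 64 = 0.189.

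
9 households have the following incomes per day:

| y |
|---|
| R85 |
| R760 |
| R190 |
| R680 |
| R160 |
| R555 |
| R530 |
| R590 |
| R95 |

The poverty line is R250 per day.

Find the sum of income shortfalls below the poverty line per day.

R470

Below z: R85, R95, R160, R190 (q = 4 of N = 9).
Individual gaps: 250−85 = 165; 250−95 = 155; 250−160 = 90; 250−190 = 60.
Aggregate gap = R470.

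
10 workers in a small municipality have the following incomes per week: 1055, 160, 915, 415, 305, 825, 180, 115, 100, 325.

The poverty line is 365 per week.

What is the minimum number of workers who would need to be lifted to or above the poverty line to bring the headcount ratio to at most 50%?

1

Currently q = 6 of N = 10 are below the line (H = 0.600).
A headcount ratio of at most 50% allows at most ⌊0.50 × 10⌋ = 5 poor workers.
So at least 6 − 5 = 1 must be lifted.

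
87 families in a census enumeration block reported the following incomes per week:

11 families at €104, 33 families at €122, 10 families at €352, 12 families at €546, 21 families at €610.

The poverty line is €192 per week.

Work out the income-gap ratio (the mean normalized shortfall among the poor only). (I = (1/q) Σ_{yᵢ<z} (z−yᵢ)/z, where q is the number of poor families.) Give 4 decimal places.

Poor units: 11×€104, 33×€122 (q = 44 of N = 87).
Shortfall ratios (z−y)/z: 0.4583 (×11), 0.3646 (×33); sum = 17.072917.
I averages over the q = 44 poor units only: 17.072917 / 44 = 0.3880.

0.3880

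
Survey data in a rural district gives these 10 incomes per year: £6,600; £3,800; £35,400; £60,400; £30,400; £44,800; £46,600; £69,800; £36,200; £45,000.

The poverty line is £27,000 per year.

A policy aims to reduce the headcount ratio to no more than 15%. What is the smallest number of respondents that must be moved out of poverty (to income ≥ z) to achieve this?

2 of the 10 respondents are poor, so H = 2/10 = 0.200.
A headcount ratio of at most 15% allows at most ⌊0.15 × 10⌋ = 1 poor respondents.
So at least 2 − 1 = 1 must be lifted.

1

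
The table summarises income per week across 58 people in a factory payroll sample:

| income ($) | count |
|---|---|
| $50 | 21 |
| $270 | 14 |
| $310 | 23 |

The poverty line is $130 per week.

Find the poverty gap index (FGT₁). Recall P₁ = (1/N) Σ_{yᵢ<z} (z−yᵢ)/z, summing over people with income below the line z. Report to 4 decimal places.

Below the line: 21×$50 (q = 21 of N = 58).
Gap ratios (z−y)/z: (130−50)/130 = 0.6154 (×21).
Σ = 12.923077. Dividing by the full population N = 58 gives P₁ = 0.2228.

0.2228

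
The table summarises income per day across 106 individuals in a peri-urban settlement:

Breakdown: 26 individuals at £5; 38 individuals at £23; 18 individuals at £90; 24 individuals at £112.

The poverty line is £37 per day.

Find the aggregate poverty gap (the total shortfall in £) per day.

£1,364

Poor units: 26×£5, 38×£23 (q = 64 of N = 106).
Individual gaps: 26×(37−5) = 832; 38×(37−23) = 532.
Aggregate gap = £1,364.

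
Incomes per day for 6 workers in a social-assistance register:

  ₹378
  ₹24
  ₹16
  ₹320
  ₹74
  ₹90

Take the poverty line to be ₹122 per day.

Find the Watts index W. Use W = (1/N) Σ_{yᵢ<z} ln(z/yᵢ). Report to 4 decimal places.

Below the line: ₹16, ₹24, ₹74, ₹90 (q = 4 of N = 6).
Log gaps: ln(122/16) = 2.0314; ln(122/24) = 1.6260; ln(122/74) = 0.5000; ln(122/90) = 0.3042.
W = 4.461567 / 6 = 0.7436.

0.7436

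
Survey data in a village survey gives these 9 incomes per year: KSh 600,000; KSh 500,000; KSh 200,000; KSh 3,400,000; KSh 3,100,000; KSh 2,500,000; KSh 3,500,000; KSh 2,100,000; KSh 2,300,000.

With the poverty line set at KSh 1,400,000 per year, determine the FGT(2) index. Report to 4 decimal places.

Incomes under z: KSh 200,000, KSh 500,000, KSh 600,000 (q = 3 of N = 9).
Relative gaps: (1400000−200000)/1400000 = 0.8571; (1400000−500000)/1400000 = 0.6429; (1400000−600000)/1400000 = 0.5714.
Squared: 0.7347; 0.4133; 0.3265.
Sum = 1.474490; P₂ = 1.474490 / 9 = 0.1638.

0.1638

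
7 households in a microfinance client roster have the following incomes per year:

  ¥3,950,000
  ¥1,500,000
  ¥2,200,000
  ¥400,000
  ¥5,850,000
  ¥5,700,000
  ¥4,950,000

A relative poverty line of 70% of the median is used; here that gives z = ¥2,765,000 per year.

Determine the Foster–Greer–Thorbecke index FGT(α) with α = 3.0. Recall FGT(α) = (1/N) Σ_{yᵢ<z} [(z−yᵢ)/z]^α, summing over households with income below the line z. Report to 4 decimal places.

0.1043

Incomes under z: ¥400,000, ¥1,500,000, ¥2,200,000 (q = 3 of N = 7).
Relative gaps: (2765000−400000)/2765000 = 0.8553; (2765000−1500000)/2765000 = 0.4575; (2765000−2200000)/2765000 = 0.2043.
Raised to α = 3.0: 0.62576; 0.09576; 0.00853.
Sum = 0.730053; FGT(3.0) = 0.730053 / 7 = 0.1043.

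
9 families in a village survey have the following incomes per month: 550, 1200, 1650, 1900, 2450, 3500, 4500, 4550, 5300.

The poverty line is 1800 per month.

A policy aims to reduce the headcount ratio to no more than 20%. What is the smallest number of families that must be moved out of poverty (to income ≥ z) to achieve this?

3 of the 9 families are poor, so H = 3/9 = 0.333.
A headcount ratio of at most 20% allows at most ⌊0.20 × 9⌋ = 1 poor families.
So at least 3 − 1 = 2 must be lifted.

2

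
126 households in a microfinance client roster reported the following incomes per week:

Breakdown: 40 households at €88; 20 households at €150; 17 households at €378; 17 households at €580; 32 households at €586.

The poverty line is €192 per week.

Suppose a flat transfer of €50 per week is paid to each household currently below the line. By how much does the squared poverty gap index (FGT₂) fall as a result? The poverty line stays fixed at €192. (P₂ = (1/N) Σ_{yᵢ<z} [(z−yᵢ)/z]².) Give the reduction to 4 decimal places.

Before: below the line — 40×€88, 20×€150; squared poverty gap index (FGT₂) = 0.100739.
After the €50 transfer: below the line — 40×€138; squared poverty gap index (FGT₂) = 0.025112.
Reduction = 0.100739 − 0.025112 = 0.0756.

0.0756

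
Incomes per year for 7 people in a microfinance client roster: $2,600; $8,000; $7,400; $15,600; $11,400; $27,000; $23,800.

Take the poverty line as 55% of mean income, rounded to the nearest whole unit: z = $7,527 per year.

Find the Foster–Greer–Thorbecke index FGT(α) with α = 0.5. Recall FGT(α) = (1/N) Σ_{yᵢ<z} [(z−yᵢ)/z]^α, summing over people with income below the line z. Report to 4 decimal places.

0.1341

Poor units: $2,600, $7,400 (q = 2 of N = 7).
Gap ratios (z−y)/z: (7527−2600)/7527 = 0.6546; (7527−7400)/7527 = 0.0169.
Raised to α = 0.5: 0.80906; 0.12989.
Sum = 0.938954; FGT(0.5) = 0.938954 / 7 = 0.1341.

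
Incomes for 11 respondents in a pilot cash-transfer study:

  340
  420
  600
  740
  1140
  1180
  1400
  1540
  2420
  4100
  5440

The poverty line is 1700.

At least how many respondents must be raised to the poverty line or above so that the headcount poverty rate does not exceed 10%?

8 of the 11 respondents are poor, so H = 8/11 = 0.727.
A headcount ratio of at most 10% allows at most ⌊0.10 × 11⌋ = 1 poor respondents.
So at least 8 − 1 = 7 must be lifted.

7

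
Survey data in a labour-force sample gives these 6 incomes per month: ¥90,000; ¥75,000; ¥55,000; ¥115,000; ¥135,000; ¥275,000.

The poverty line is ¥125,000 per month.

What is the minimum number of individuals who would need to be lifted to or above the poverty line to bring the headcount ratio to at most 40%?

Currently q = 4 of N = 6 are below the line (H = 0.667).
A headcount ratio of at most 40% allows at most ⌊0.40 × 6⌋ = 2 poor individuals.
So at least 4 − 2 = 2 must be lifted.

2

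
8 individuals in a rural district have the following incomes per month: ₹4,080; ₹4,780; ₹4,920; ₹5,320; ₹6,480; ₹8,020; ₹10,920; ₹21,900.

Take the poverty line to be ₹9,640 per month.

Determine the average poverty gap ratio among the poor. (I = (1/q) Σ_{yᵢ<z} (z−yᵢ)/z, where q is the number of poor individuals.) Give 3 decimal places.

Below z: ₹4,080, ₹4,780, ₹4,920, ₹5,320, ₹6,480, ₹8,020 (q = 6 of N = 8).
Shortfall ratios (z−y)/z: 0.5768, 0.5041, 0.4896, 0.4481, 0.3278, 0.1680; sum = 2.514523.
I averages over the q = 6 poor units only: 2.514523 / 6 = 0.419.

0.419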